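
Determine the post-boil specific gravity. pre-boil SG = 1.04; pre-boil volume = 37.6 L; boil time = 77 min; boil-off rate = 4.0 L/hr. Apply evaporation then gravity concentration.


V_post = V_pre − rate·(t/60);  SG_post = 1 + (SG_pre−1)·V_pre/V_post
V_post = 37.6 − 4.0·(77/60) = 32.4667
SG_post = 1 + (1.04 − 1)·37.6/32.4667

1.0463


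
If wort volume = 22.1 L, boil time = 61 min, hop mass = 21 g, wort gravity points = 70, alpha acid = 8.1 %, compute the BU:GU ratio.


U = 1.65·0.000125^(GP/1000)·(1−e^(−0.04t))/4.15;  IBU = (α/100)·m·U·1000/V;  BU:GU = IBU/GP
U = 1.65·0.000125^(70/1000)·(1−e^(−0.04·61))/4.15 = 0.1935
IBU = (8.1/100)·21·0.1935·1000/22.1 = 14.8911
BU:GU = 14.8911/70

0.2127


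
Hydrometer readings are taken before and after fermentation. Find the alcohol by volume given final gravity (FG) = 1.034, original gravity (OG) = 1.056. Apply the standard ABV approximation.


ABV = (OG − FG) · 131.25
ABV = (1.056 − 1.034) · 131.25

2.8875 % ABV


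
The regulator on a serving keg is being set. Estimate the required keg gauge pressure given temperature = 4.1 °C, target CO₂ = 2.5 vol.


psi = vols/(0.01821 + 0.09011·e^(−0.04·T)) − 14.695
psi = 2.5/(0.01821 + 0.09011·e^(−0.04·4.1)) − 14.695

11.7069 psi


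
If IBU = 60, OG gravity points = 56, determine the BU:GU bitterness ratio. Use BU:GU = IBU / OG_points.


BU:GU = 60 / 56

1.0714


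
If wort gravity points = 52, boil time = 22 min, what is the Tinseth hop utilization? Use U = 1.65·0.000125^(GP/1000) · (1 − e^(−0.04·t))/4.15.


bigness = 1.65·0.000125^(52/1000) = 1.0340
boil_factor = (1 − e^(−0.04·22))/4.15 = 0.1410
U = 1.0340 · 0.1410

0.1458


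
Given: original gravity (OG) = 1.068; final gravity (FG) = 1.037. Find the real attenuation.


AA = (OG−FG)/(OG−1)·100;  RA = AA·0.8192
AA = (1.068 − 1.037)/(1.068 − 1)·100 = 45.5882
RA = 45.5882·0.8192

37.3459 %


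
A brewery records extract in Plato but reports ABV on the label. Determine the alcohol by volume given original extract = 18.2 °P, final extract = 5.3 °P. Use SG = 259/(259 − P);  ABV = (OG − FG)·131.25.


OG = 259/(259 − 18.2) = 1.0756
FG = 259/(259 − 5.3) = 1.0209
ABV = (1.0756 − 1.0209)·131.25

7.1781 % ABV


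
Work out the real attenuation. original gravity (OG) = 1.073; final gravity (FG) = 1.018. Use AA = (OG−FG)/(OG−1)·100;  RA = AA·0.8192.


AA = (1.073 − 1.018)/(1.073 − 1)·100 = 75.3425
RA = 75.3425·0.8192

61.7205 %


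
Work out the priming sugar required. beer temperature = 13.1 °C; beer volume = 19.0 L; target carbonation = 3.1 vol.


residual = 14.695·(0.01821 + 0.09011·e^(−0.04·T));  sugar = (target − residual)·4.0·V
residual = 14.695·(0.01821 + 0.09011·e^(−0.04·13.1)) = 1.0517
sugar = (3.1 − 1.0517)·4.0·19.0

155.6710 g


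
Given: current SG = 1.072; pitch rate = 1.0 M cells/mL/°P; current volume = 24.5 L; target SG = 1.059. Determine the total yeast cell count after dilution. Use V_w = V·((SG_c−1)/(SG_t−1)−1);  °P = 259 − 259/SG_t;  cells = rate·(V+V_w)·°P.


V_w = 24.5·((1.072−1)/(1.059−1)−1) = 5.3983
V_final = 24.5 + 5.3983 = 29.8983
°P = 259 − 259/1.059 = 14.4297
cells = 1.0·29.8983·14.4297

431.4221 billion cells


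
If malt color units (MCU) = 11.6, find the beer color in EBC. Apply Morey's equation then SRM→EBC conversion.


SRM = 1.4922·MCU^0.6859;  EBC = SRM·1.97
SRM = 1.4922·11.6^0.6859 = 8.0157
EBC = 8.0157·1.97

15.7908 EBC


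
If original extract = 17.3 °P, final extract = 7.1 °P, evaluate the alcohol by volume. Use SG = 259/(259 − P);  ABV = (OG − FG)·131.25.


OG = 259/(259 − 17.3) = 1.0716
FG = 259/(259 − 7.1) = 1.0282
ABV = (1.0716 − 1.0282)·131.25

5.6950 % ABV


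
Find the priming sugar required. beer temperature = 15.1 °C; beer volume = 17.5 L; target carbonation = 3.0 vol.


residual = 14.695·(0.01821 + 0.09011·e^(−0.04·T));  sugar = (target − residual)·4.0·V
residual = 14.695·(0.01821 + 0.09011·e^(−0.04·15.1)) = 0.9914
sugar = (3.0 − 0.9914)·4.0·17.5

140.6011 g


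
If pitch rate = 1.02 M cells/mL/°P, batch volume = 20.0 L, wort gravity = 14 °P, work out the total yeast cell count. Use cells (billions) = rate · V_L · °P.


cells = 1.02 · 20.0 · 14

285.6000 billion cells


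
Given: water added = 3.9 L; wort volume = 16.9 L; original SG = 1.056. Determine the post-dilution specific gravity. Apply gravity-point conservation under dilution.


SG_new = 1 + (SG_old − 1)·V_old/(V_old + V_water)
pts = (1.056 − 1)·1000·16.9/(16.9 + 3.9) = 45.5000
SG_new = 1 + 45.5000/1000

1.0455


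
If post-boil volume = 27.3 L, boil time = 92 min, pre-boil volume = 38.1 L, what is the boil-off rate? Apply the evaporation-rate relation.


rate = (V_pre − V_post) / (t_min/60)
rate = (38.1 − 27.3) / (92/60)

7.0435 L/hr


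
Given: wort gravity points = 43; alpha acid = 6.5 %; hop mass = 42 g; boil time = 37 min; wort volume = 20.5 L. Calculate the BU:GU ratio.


U = 1.65·0.000125^(GP/1000)·(1−e^(−0.04t))/4.15;  IBU = (α/100)·m·U·1000/V;  BU:GU = IBU/GP
U = 1.65·0.000125^(43/1000)·(1−e^(−0.04·37))/4.15 = 0.2087
IBU = (6.5/100)·42·0.2087·1000/20.5 = 27.7864
BU:GU = 27.7864/43

0.6462


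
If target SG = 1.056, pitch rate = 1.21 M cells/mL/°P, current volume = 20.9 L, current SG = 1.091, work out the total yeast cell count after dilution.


V_w = V·((SG_c−1)/(SG_t−1)−1);  °P = 259 − 259/SG_t;  cells = rate·(V+V_w)·°P
V_w = 20.9·((1.091−1)/(1.056−1)−1) = 13.0625
V_final = 20.9 + 13.0625 = 33.9625
°P = 259 − 259/1.056 = 13.7348
cells = 1.21·33.9625·13.7348

564.4284 billion cells


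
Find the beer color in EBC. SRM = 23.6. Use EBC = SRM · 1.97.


EBC = 23.6 · 1.97

46.4920 EBC


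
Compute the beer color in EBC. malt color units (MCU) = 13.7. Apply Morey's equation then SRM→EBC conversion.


SRM = 1.4922·MCU^0.6859;  EBC = SRM·1.97
SRM = 1.4922·13.7^0.6859 = 8.9847
EBC = 8.9847·1.97

17.6999 EBC


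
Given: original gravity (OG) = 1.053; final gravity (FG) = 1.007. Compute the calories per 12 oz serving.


ABW = (OG−FG)·131.25·0.79/FG;  °P = 259 − 259/SG (for OG→OE and FG→AE);  RE = 0.1808·OE + 0.8192·AE;  Cal = (6.9·ABW + 4·(RE−0.1))·FG·3.55
ABW = (1.053 − 1.007)·131.25·0.79/1.007 = 4.7365
OE = 259 − 259/1.053 = 13.0361 °P
AE = 259 − 259/1.007 = 1.8004 °P
RE = 0.1808·13.0361 + 0.8192·1.8004 = 3.8318 °P
Cal = (6.9·4.7365 + 4·(3.8318−0.1))·1.007·3.55

170.1946 kcal


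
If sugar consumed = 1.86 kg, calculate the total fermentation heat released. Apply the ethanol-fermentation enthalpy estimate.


Q = m_sugar · 590 kJ/kg
Q = 1.86 · 590

1097.4000 kJ


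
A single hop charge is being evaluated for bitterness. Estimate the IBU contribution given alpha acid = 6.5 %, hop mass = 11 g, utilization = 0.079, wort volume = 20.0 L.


IBU = (α/100)·mass·U·1000 / V
IBU = (6.5/100)·11·0.079·1000 / 20.0

2.8243 IBU


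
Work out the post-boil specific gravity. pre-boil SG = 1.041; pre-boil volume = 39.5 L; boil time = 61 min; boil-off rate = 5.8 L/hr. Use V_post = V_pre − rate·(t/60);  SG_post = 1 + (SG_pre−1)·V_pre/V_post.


V_post = 39.5 − 5.8·(61/60) = 33.6033
SG_post = 1 + (1.041 − 1)·39.5/33.6033

1.0482


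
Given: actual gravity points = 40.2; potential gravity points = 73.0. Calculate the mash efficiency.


efficiency = actual / potential × 100
efficiency = 40.2 / 73.0 × 100

55.0685 %


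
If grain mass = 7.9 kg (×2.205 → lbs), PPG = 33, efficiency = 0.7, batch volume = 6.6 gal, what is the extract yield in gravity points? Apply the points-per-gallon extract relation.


points = lbs × PPG × eff / vol
lbs = 7.9 × 2.205 = 17.4195
points = 17.4195 × 33 × 0.7 / 6.6

60.9683 points


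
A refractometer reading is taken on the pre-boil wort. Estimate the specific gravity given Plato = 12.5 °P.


SG = 259/(259 − P)
SG = 259/(259 − 12.5)

1.0507


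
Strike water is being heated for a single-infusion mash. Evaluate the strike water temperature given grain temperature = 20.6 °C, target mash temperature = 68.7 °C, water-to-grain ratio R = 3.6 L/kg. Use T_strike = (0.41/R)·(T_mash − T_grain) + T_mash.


T_strike = (0.41/3.6)·(68.7 − 20.6) + 68.7

74.1781 °C


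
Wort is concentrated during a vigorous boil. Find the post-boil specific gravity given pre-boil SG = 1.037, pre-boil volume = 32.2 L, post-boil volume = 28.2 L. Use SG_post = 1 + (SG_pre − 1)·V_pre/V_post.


pts_pre = (1.037 − 1)·1000 = 37.0000
pts_post = 37.0000·32.2/28.2 = 42.2482
SG_post = 1 + 42.2482/1000

1.0422


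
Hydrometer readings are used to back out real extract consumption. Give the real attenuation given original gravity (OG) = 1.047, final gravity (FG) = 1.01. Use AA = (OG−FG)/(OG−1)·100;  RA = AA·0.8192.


AA = (1.047 − 1.01)/(1.047 − 1)·100 = 78.7234
RA = 78.7234·0.8192

64.4902 %


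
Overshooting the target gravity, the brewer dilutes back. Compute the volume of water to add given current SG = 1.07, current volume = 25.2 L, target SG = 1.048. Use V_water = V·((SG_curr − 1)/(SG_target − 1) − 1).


V_water = 25.2·((1.07 − 1)/(1.048 − 1) − 1)

11.5500 L


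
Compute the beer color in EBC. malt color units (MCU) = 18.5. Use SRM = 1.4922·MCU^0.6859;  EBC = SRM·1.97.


SRM = 1.4922·18.5^0.6859 = 11.0403
EBC = 11.0403·1.97

21.7494 EBC


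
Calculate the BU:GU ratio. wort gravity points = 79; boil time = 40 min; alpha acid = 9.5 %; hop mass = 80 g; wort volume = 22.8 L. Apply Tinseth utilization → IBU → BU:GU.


U = 1.65·0.000125^(GP/1000)·(1−e^(−0.04t))/4.15;  IBU = (α/100)·m·U·1000/V;  BU:GU = IBU/GP
U = 1.65·0.000125^(79/1000)·(1−e^(−0.04·40))/4.15 = 0.1560
IBU = (9.5/100)·80·0.1560·1000/22.8 = 52.0032
BU:GU = 52.0032/79

0.6583


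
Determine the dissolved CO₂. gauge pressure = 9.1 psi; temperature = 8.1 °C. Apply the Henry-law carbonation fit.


vols = (P + 14.695)·(0.01821 + 0.09011·e^(−0.04·T))
vols = (9.1 + 14.695)·(0.01821 + 0.09011·e^(−0.04·8.1))

1.9841 volumes


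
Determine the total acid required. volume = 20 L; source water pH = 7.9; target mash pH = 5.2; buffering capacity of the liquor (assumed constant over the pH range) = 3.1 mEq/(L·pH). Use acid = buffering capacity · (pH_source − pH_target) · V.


acid = 3.1 · (7.9 − 5.2) · 20

167.4000 mEq


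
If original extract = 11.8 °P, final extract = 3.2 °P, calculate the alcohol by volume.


SG = 259/(259 − P);  ABV = (OG − FG)·131.25
OG = 259/(259 − 11.8) = 1.0477
FG = 259/(259 − 3.2) = 1.0125
ABV = (1.0477 − 1.0125)·131.25

4.6233 % ABV


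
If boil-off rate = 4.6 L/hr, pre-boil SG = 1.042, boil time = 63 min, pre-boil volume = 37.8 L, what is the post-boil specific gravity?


V_post = V_pre − rate·(t/60);  SG_post = 1 + (SG_pre−1)·V_pre/V_post
V_post = 37.8 − 4.6·(63/60) = 32.9700
SG_post = 1 + (1.042 − 1)·37.8/32.9700

1.0482


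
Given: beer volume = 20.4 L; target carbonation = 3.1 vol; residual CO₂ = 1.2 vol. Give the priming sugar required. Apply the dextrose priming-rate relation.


sugar = (target − residual)·4.0·V
sugar = (3.1 − 1.2)·4.0·20.4

155.0400 g


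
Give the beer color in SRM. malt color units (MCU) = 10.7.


SRM = 1.4922 · MCU^0.6859
SRM = 1.4922 · 10.7^0.6859

7.5837 SRM


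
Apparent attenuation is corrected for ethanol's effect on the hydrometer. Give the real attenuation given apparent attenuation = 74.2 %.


RA = AA · 0.8192
RA = 74.2 · 0.8192

60.7846 %


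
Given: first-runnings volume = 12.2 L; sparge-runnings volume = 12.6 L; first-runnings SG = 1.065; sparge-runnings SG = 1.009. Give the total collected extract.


total = Σ (SG_i − 1)·1000·V_i
first = (1.065 − 1)·1000·12.2 = 793.0000
sparge = (1.009 − 1)·1000·12.6 = 113.4000
total = 793.0000 + 113.4000

906.4000 gravity·L


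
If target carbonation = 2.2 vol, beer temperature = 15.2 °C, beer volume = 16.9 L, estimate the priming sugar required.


residual = 14.695·(0.01821 + 0.09011·e^(−0.04·T));  sugar = (target − residual)·4.0·V
residual = 14.695·(0.01821 + 0.09011·e^(−0.04·15.2)) = 0.9885
sugar = (2.2 − 0.9885)·4.0·16.9

81.8958 g


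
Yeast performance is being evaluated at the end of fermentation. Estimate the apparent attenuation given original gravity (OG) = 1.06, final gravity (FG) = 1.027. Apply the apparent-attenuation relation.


AA = (OG − FG)/(OG − 1) · 100
AA = (1.06 − 1.027)/(1.06 − 1) · 100

55.0000 %


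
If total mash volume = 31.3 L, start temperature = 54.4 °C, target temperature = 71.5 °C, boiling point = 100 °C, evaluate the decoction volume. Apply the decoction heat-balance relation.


V_dec = V_total·(T_target − T_start)/(T_boil − T_start)
V_dec = 31.3·(71.5 − 54.4)/(100 − 54.4)

11.7375 L


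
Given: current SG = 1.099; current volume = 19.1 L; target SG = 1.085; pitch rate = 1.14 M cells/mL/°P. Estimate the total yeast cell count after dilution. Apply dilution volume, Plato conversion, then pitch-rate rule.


V_w = V·((SG_c−1)/(SG_t−1)−1);  °P = 259 − 259/SG_t;  cells = rate·(V+V_w)·°P
V_w = 19.1·((1.099−1)/(1.085−1)−1) = 3.1459
V_final = 19.1 + 3.1459 = 22.2459
°P = 259 − 259/1.085 = 20.2903
cells = 1.14·22.2459·20.2903

514.5688 billion cells


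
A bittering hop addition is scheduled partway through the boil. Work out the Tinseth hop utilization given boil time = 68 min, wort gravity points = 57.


U = 1.65·0.000125^(GP/1000) · (1 − e^(−0.04·t))/4.15
bigness = 1.65·0.000125^(57/1000) = 0.9886
boil_factor = (1 − e^(−0.04·68))/4.15 = 0.2251
U = 0.9886 · 0.2251

0.2225


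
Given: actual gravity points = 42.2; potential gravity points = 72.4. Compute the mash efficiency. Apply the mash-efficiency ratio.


efficiency = actual / potential × 100
efficiency = 42.2 / 72.4 × 100

58.2873 %


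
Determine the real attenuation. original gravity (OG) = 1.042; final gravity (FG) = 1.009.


AA = (OG−FG)/(OG−1)·100;  RA = AA·0.8192
AA = (1.042 − 1.009)/(1.042 − 1)·100 = 78.5714
RA = 78.5714·0.8192

64.3657 %


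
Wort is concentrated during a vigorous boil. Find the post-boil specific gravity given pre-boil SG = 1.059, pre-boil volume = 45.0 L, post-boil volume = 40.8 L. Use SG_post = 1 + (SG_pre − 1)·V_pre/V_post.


pts_pre = (1.059 − 1)·1000 = 59.0000
pts_post = 59.0000·45.0/40.8 = 65.0735
SG_post = 1 + 65.0735/1000

1.0651


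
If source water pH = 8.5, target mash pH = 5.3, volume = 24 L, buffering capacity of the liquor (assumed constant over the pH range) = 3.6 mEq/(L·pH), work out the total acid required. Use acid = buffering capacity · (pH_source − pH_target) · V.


acid = 3.6 · (8.5 − 5.3) · 24

276.4800 mEq


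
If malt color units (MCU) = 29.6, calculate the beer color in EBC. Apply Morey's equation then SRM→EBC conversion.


SRM = 1.4922·MCU^0.6859;  EBC = SRM·1.97
SRM = 1.4922·29.6^0.6859 = 15.2400
EBC = 15.2400·1.97

30.0229 EBC


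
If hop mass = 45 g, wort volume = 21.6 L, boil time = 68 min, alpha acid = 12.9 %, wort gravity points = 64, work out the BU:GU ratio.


U = 1.65·0.000125^(GP/1000)·(1−e^(−0.04t))/4.15;  IBU = (α/100)·m·U·1000/V;  BU:GU = IBU/GP
U = 1.65·0.000125^(64/1000)·(1−e^(−0.04·68))/4.15 = 0.2090
IBU = (12.9/100)·45·0.2090·1000/21.6 = 56.1554
BU:GU = 56.1554/64

0.8774


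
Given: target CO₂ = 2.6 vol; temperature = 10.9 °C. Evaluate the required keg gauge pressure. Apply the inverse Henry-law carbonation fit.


psi = vols/(0.01821 + 0.09011·e^(−0.04·T)) − 14.695
psi = 2.6/(0.01821 + 0.09011·e^(−0.04·10.9)) − 14.695

19.3023 psi


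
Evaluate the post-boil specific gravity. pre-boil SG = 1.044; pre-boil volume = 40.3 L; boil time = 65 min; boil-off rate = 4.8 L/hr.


V_post = V_pre − rate·(t/60);  SG_post = 1 + (SG_pre−1)·V_pre/V_post
V_post = 40.3 − 4.8·(65/60) = 35.1000
SG_post = 1 + (1.044 − 1)·40.3/35.1000

1.0505


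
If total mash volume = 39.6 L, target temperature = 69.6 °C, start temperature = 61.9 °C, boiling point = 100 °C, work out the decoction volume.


V_dec = V_total·(T_target − T_start)/(T_boil − T_start)
V_dec = 39.6·(69.6 − 61.9)/(100 − 61.9)

8.0031 L


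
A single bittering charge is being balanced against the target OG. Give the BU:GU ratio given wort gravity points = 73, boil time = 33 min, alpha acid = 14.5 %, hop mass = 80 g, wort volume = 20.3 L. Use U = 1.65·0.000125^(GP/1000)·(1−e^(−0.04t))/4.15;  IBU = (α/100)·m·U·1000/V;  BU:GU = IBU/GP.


U = 1.65·0.000125^(73/1000)·(1−e^(−0.04·33))/4.15 = 0.1512
IBU = (14.5/100)·80·0.1512·1000/20.3 = 86.3965
BU:GU = 86.3965/73

1.1835


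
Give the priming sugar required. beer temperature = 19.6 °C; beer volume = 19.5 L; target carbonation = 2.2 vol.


residual = 14.695·(0.01821 + 0.09011·e^(−0.04·T));  sugar = (target − residual)·4.0·V
residual = 14.695·(0.01821 + 0.09011·e^(−0.04·19.6)) = 0.8722
sugar = (2.2 − 0.8722)·4.0·19.5

103.5701 g


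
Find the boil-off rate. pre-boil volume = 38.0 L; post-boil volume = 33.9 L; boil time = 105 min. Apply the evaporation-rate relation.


rate = (V_pre − V_post) / (t_min/60)
rate = (38.0 − 33.9) / (105/60)

2.3429 L/hr


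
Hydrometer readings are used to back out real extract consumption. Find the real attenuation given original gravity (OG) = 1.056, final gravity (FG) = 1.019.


AA = (OG−FG)/(OG−1)·100;  RA = AA·0.8192
AA = (1.056 − 1.019)/(1.056 − 1)·100 = 66.0714
RA = 66.0714·0.8192

54.1257 %


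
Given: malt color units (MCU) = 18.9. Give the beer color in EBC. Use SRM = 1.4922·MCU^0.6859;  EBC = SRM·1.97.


SRM = 1.4922·18.9^0.6859 = 11.2035
EBC = 11.2035·1.97

22.0708 EBC


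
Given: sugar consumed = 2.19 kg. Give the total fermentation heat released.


Q = m_sugar · 590 kJ/kg
Q = 2.19 · 590

1292.1000 kJ


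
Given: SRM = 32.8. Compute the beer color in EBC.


EBC = SRM · 1.97
EBC = 32.8 · 1.97

64.6160 EBC


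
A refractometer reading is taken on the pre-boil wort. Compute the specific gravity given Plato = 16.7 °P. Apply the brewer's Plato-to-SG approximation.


SG = 259/(259 − P)
SG = 259/(259 − 16.7)

1.0689


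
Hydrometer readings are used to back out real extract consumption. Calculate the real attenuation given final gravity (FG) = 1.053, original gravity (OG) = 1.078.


AA = (OG−FG)/(OG−1)·100;  RA = AA·0.8192
AA = (1.078 − 1.053)/(1.078 − 1)·100 = 32.0513
RA = 32.0513·0.8192

26.2564 %


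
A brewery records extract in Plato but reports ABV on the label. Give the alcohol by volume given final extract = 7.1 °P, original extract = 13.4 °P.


SG = 259/(259 − P);  ABV = (OG − FG)·131.25
OG = 259/(259 − 13.4) = 1.0546
FG = 259/(259 − 7.1) = 1.0282
ABV = (1.0546 − 1.0282)·131.25

3.4616 % ABV


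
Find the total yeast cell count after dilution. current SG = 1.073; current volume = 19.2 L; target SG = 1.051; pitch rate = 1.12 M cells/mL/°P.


V_w = V·((SG_c−1)/(SG_t−1)−1);  °P = 259 − 259/SG_t;  cells = rate·(V+V_w)·°P
V_w = 19.2·((1.073−1)/(1.051−1)−1) = 8.2824
V_final = 19.2 + 8.2824 = 27.4824
°P = 259 − 259/1.051 = 12.5680
cells = 1.12·27.4824·12.5680

386.8469 billion cells


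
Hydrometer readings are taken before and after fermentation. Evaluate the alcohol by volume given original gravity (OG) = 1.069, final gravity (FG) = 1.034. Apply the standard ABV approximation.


ABV = (OG − FG) · 131.25
ABV = (1.069 − 1.034) · 131.25

4.5937 % ABV


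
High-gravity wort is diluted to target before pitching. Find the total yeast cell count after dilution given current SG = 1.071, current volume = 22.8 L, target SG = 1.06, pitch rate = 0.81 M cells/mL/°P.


V_w = V·((SG_c−1)/(SG_t−1)−1);  °P = 259 − 259/SG_t;  cells = rate·(V+V_w)·°P
V_w = 22.8·((1.071−1)/(1.06−1)−1) = 4.1800
V_final = 22.8 + 4.1800 = 26.9800
°P = 259 − 259/1.06 = 14.6604
cells = 0.81·26.9800·14.6604

320.3850 billion cells


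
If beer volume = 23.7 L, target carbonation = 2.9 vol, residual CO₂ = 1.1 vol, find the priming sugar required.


sugar = (target − residual)·4.0·V
sugar = (2.9 − 1.1)·4.0·23.7

170.6400 g


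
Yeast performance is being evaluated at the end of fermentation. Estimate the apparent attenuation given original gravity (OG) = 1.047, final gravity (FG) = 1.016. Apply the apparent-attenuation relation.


AA = (OG − FG)/(OG − 1) · 100
AA = (1.047 − 1.016)/(1.047 − 1) · 100

65.9574 %


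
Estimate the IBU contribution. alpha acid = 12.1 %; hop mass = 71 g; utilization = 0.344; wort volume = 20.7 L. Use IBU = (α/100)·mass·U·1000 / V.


IBU = (12.1/100)·71·0.344·1000 / 20.7

142.7683 IBU


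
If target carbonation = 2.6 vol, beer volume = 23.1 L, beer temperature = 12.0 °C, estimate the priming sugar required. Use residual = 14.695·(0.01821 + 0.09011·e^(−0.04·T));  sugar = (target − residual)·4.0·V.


residual = 14.695·(0.01821 + 0.09011·e^(−0.04·12.0)) = 1.0870
sugar = (2.6 − 1.0870)·4.0·23.1

139.8041 g


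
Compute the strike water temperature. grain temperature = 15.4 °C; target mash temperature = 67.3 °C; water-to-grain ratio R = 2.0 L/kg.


T_strike = (0.41/R)·(T_mash − T_grain) + T_mash
T_strike = (0.41/2.0)·(67.3 − 15.4) + 67.3

77.9395 °C


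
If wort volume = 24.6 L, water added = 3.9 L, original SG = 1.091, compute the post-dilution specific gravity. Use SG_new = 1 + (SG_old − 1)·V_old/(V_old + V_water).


pts = (1.091 − 1)·1000·24.6/(24.6 + 3.9) = 78.5474
SG_new = 1 + 78.5474/1000

1.0785


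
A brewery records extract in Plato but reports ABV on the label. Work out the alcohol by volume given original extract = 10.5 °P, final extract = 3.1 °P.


SG = 259/(259 − P);  ABV = (OG − FG)·131.25
OG = 259/(259 − 10.5) = 1.0423
FG = 259/(259 − 3.1) = 1.0121
ABV = (1.0423 − 1.0121)·131.25

3.9558 % ABV


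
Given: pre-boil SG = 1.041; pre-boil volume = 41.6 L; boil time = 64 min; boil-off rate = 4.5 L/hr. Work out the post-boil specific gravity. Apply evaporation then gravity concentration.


V_post = V_pre − rate·(t/60);  SG_post = 1 + (SG_pre−1)·V_pre/V_post
V_post = 41.6 − 4.5·(64/60) = 36.8000
SG_post = 1 + (1.041 − 1)·41.6/36.8000

1.0463


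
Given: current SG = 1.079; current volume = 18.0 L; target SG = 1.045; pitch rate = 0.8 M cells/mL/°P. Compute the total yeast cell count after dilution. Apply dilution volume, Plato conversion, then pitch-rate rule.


V_w = V·((SG_c−1)/(SG_t−1)−1);  °P = 259 − 259/SG_t;  cells = rate·(V+V_w)·°P
V_w = 18.0·((1.079−1)/(1.045−1)−1) = 13.6000
V_final = 18.0 + 13.6000 = 31.6000
°P = 259 − 259/1.045 = 11.1531
cells = 0.8·31.6000·11.1531

281.9506 billion cells


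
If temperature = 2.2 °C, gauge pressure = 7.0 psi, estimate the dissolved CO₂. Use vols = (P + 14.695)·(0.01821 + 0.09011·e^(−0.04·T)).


vols = (7.0 + 14.695)·(0.01821 + 0.09011·e^(−0.04·2.2))

2.1853 volumes


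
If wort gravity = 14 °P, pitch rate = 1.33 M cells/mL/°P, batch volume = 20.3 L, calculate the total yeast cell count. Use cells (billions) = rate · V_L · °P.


cells = 1.33 · 20.3 · 14

377.9860 billion cells


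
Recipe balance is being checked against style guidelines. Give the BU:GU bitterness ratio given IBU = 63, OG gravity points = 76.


BU:GU = IBU / OG_points
BU:GU = 63 / 76

0.8289


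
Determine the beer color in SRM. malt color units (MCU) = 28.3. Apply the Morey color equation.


SRM = 1.4922 · MCU^0.6859
SRM = 1.4922 · 28.3^0.6859

14.7777 SRM


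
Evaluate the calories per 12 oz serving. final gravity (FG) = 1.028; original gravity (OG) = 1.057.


ABW = (OG−FG)·131.25·0.79/FG;  °P = 259 − 259/SG (for OG→OE and FG→AE);  RE = 0.1808·OE + 0.8192·AE;  Cal = (6.9·ABW + 4·(RE−0.1))·FG·3.55
ABW = (1.057 − 1.028)·131.25·0.79/1.028 = 2.9250
OE = 259 − 259/1.057 = 13.9669 °P
AE = 259 − 259/1.028 = 7.0545 °P
RE = 0.1808·13.9669 + 0.8192·7.0545 = 8.3042 °P
Cal = (6.9·2.9250 + 4·(8.3042−0.1))·1.028·3.55

193.4171 kcal


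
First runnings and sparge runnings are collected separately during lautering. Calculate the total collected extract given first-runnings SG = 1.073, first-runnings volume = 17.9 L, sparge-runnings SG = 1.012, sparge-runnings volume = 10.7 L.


total = Σ (SG_i − 1)·1000·V_i
first = (1.073 − 1)·1000·17.9 = 1306.7000
sparge = (1.012 − 1)·1000·10.7 = 128.4000
total = 1306.7000 + 128.4000

1435.1000 gravity·L


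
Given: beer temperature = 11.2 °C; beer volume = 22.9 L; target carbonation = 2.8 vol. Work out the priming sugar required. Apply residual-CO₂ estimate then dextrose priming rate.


residual = 14.695·(0.01821 + 0.09011·e^(−0.04·T));  sugar = (target − residual)·4.0·V
residual = 14.695·(0.01821 + 0.09011·e^(−0.04·11.2)) = 1.1136
sugar = (2.8 − 1.1136)·4.0·22.9

154.4731 g


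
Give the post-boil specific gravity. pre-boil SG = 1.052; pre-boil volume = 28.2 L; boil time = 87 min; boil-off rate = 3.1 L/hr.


V_post = V_pre − rate·(t/60);  SG_post = 1 + (SG_pre−1)·V_pre/V_post
V_post = 28.2 − 3.1·(87/60) = 23.7050
SG_post = 1 + (1.052 − 1)·28.2/23.7050

1.0619


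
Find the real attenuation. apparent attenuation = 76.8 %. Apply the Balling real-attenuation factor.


RA = AA · 0.8192
RA = 76.8 · 0.8192

62.9146 %


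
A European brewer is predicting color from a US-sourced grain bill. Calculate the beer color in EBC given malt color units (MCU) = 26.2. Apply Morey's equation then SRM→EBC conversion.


SRM = 1.4922·MCU^0.6859;  EBC = SRM·1.97
SRM = 1.4922·26.2^0.6859 = 14.0165
EBC = 14.0165·1.97

27.6125 EBC


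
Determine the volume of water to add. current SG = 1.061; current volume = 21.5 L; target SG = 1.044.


V_water = V·((SG_curr − 1)/(SG_target − 1) − 1)
V_water = 21.5·((1.061 − 1)/(1.044 − 1) − 1)

8.3068 L


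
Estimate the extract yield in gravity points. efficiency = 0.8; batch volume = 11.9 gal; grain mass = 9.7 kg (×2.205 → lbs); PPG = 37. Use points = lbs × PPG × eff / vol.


lbs = 9.7 × 2.205 = 21.3885
points = 21.3885 × 37 × 0.8 / 11.9

53.2016 points


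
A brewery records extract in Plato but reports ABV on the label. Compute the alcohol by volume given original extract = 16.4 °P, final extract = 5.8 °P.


SG = 259/(259 − P);  ABV = (OG − FG)·131.25
OG = 259/(259 − 16.4) = 1.0676
FG = 259/(259 − 5.8) = 1.0229
ABV = (1.0676 − 1.0229)·131.25

5.8661 % ABV


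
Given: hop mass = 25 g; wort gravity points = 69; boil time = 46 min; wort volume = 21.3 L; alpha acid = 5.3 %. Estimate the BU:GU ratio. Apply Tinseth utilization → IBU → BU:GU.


U = 1.65·0.000125^(GP/1000)·(1−e^(−0.04t))/4.15;  IBU = (α/100)·m·U·1000/V;  BU:GU = IBU/GP
U = 1.65·0.000125^(69/1000)·(1−e^(−0.04·46))/4.15 = 0.1799
IBU = (5.3/100)·25·0.1799·1000/21.3 = 11.1905
BU:GU = 11.1905/69

0.1622


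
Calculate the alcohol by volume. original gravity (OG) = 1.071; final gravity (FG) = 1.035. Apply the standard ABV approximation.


ABV = (OG − FG) · 131.25
ABV = (1.071 − 1.035) · 131.25

4.7250 % ABV


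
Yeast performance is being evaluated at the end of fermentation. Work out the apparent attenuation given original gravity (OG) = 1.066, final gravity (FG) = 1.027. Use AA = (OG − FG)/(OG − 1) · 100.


AA = (1.066 − 1.027)/(1.066 − 1) · 100

59.0909 %


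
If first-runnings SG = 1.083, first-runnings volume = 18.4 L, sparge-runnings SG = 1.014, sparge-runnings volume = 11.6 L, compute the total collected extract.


total = Σ (SG_i − 1)·1000·V_i
first = (1.083 − 1)·1000·18.4 = 1527.2000
sparge = (1.014 − 1)·1000·11.6 = 162.4000
total = 1527.2000 + 162.4000

1689.6000 gravity·L


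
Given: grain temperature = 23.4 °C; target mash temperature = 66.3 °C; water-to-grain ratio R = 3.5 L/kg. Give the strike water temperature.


T_strike = (0.41/R)·(T_mash − T_grain) + T_mash
T_strike = (0.41/3.5)·(66.3 − 23.4) + 66.3

71.3254 °C


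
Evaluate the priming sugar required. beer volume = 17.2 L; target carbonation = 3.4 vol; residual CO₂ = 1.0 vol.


sugar = (target − residual)·4.0·V
sugar = (3.4 − 1.0)·4.0·17.2

165.1200 g


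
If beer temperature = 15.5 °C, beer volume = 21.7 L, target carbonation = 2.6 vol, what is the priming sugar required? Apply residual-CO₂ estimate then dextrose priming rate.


residual = 14.695·(0.01821 + 0.09011·e^(−0.04·T));  sugar = (target − residual)·4.0·V
residual = 14.695·(0.01821 + 0.09011·e^(−0.04·15.5)) = 0.9799
sugar = (2.6 − 0.9799)·4.0·21.7

140.6226 g


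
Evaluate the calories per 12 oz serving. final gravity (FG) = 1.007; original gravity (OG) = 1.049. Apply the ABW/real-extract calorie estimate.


ABW = (OG−FG)·131.25·0.79/FG;  °P = 259 − 259/SG (for OG→OE and FG→AE);  RE = 0.1808·OE + 0.8192·AE;  Cal = (6.9·ABW + 4·(RE−0.1))·FG·3.55
ABW = (1.049 − 1.007)·131.25·0.79/1.007 = 4.3246
OE = 259 − 259/1.049 = 12.0982 °P
AE = 259 − 259/1.007 = 1.8004 °P
RE = 0.1808·12.0982 + 0.8192·1.8004 = 3.6622 °P
Cal = (6.9·4.3246 + 4·(3.6622−0.1))·1.007·3.55

157.6105 kcal


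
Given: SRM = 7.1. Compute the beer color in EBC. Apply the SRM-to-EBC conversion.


EBC = SRM · 1.97
EBC = 7.1 · 1.97

13.9870 EBC


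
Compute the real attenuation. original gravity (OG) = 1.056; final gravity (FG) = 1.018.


AA = (OG−FG)/(OG−1)·100;  RA = AA·0.8192
AA = (1.056 − 1.018)/(1.056 − 1)·100 = 67.8571
RA = 67.8571·0.8192

55.5886 %


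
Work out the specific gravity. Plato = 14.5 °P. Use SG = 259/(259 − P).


SG = 259/(259 − 14.5)

1.0593


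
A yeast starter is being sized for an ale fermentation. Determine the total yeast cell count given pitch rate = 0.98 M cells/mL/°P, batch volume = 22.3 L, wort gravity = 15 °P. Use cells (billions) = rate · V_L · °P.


cells = 0.98 · 22.3 · 15

327.8100 billion cells


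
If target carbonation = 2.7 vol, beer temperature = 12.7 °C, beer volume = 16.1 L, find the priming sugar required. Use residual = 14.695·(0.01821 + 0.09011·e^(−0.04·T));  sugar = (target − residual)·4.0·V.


residual = 14.695·(0.01821 + 0.09011·e^(−0.04·12.7)) = 1.0643
sugar = (2.7 − 1.0643)·4.0·16.1

105.3362 g


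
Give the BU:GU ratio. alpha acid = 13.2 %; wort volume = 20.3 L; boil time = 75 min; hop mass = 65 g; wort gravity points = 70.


U = 1.65·0.000125^(GP/1000)·(1−e^(−0.04t))/4.15;  IBU = (α/100)·m·U·1000/V;  BU:GU = IBU/GP
U = 1.65·0.000125^(70/1000)·(1−e^(−0.04·75))/4.15 = 0.2014
IBU = (13.2/100)·65·0.2014·1000/20.3 = 85.1200
BU:GU = 85.1200/70

1.2160


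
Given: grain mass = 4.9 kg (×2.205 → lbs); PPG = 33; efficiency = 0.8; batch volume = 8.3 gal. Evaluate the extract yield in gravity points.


points = lbs × PPG × eff / vol
lbs = 4.9 × 2.205 = 10.8045
points = 10.8045 × 33 × 0.8 / 8.3

34.3661 points


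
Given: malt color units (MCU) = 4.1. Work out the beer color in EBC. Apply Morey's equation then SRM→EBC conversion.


SRM = 1.4922·MCU^0.6859;  EBC = SRM·1.97
SRM = 1.4922·4.1^0.6859 = 3.9277
EBC = 3.9277·1.97

7.7375 EBC


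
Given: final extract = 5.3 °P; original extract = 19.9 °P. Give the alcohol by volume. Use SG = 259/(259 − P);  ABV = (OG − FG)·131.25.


OG = 259/(259 − 19.9) = 1.0832
FG = 259/(259 − 5.3) = 1.0209
ABV = (1.0832 − 1.0209)·131.25

8.1819 % ABV


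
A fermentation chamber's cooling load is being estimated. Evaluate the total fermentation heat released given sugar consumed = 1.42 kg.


Q = m_sugar · 590 kJ/kg
Q = 1.42 · 590

837.8000 kJ


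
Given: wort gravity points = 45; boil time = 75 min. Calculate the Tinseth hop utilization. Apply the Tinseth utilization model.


U = 1.65·0.000125^(GP/1000) · (1 − e^(−0.04·t))/4.15
bigness = 1.65·0.000125^(45/1000) = 1.1011
boil_factor = (1 − e^(−0.04·75))/4.15 = 0.2290
U = 1.1011 · 0.2290

0.2521


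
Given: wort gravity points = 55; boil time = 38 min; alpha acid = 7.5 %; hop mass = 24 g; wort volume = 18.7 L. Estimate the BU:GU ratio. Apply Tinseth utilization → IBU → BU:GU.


U = 1.65·0.000125^(GP/1000)·(1−e^(−0.04t))/4.15;  IBU = (α/100)·m·U·1000/V;  BU:GU = IBU/GP
U = 1.65·0.000125^(55/1000)·(1−e^(−0.04·38))/4.15 = 0.1895
IBU = (7.5/100)·24·0.1895·1000/18.7 = 18.2393
BU:GU = 18.2393/55

0.3316


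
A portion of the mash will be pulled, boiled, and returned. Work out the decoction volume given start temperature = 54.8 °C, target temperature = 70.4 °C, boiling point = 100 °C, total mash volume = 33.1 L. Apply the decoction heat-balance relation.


V_dec = V_total·(T_target − T_start)/(T_boil − T_start)
V_dec = 33.1·(70.4 − 54.8)/(100 − 54.8)

11.4239 L


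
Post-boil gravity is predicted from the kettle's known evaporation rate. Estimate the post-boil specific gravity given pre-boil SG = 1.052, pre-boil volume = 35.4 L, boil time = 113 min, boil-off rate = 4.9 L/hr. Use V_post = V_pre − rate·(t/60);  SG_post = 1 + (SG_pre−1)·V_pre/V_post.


V_post = 35.4 − 4.9·(113/60) = 26.1717
SG_post = 1 + (1.052 − 1)·35.4/26.1717

1.0703


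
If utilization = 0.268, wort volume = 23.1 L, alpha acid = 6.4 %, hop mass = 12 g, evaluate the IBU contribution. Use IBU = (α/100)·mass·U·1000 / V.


IBU = (6.4/100)·12·0.268·1000 / 23.1

8.9101 IBU


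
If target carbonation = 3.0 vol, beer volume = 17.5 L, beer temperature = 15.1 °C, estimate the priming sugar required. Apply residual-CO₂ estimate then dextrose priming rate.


residual = 14.695·(0.01821 + 0.09011·e^(−0.04·T));  sugar = (target − residual)·4.0·V
residual = 14.695·(0.01821 + 0.09011·e^(−0.04·15.1)) = 0.9914
sugar = (3.0 − 0.9914)·4.0·17.5

140.6011 g


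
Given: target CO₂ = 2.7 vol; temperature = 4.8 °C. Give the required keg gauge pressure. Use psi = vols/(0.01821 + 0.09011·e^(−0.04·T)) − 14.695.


psi = 2.7/(0.01821 + 0.09011·e^(−0.04·4.8)) − 14.695

14.4695 psi


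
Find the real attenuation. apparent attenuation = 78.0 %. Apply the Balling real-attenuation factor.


RA = AA · 0.8192
RA = 78.0 · 0.8192

63.8976 %


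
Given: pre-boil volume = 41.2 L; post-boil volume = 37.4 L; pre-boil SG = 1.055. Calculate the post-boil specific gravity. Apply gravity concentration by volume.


SG_post = 1 + (SG_pre − 1)·V_pre/V_post
pts_pre = (1.055 − 1)·1000 = 55.0000
pts_post = 55.0000·41.2/37.4 = 60.5882
SG_post = 1 + 60.5882/1000

1.0606


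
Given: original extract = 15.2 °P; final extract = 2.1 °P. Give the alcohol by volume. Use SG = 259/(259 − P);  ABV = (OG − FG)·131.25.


OG = 259/(259 − 15.2) = 1.0623
FG = 259/(259 − 2.1) = 1.0082
ABV = (1.0623 − 1.0082)·131.25

7.1100 % ABV


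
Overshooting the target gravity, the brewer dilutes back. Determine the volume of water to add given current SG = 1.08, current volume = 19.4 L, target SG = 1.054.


V_water = V·((SG_curr − 1)/(SG_target − 1) − 1)
V_water = 19.4·((1.08 − 1)/(1.054 − 1) − 1)

9.3407 L


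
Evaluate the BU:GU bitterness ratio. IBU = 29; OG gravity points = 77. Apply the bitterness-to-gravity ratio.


BU:GU = IBU / OG_points
BU:GU = 29 / 77

0.3766


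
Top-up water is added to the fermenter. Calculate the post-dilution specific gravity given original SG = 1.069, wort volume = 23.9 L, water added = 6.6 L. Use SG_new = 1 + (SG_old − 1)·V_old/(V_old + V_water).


pts = (1.069 − 1)·1000·23.9/(23.9 + 6.6) = 54.0689
SG_new = 1 + 54.0689/1000

1.0541


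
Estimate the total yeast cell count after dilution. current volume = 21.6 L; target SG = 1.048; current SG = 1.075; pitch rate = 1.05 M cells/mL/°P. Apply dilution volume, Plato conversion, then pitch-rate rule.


V_w = V·((SG_c−1)/(SG_t−1)−1);  °P = 259 − 259/SG_t;  cells = rate·(V+V_w)·°P
V_w = 21.6·((1.075−1)/(1.048−1)−1) = 12.1500
V_final = 21.6 + 12.1500 = 33.7500
°P = 259 − 259/1.048 = 11.8626
cells = 1.05·33.7500·11.8626

420.3807 billion cells


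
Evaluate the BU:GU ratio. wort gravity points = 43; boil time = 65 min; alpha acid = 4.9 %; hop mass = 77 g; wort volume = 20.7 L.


U = 1.65·0.000125^(GP/1000)·(1−e^(−0.04t))/4.15;  IBU = (α/100)·m·U·1000/V;  BU:GU = IBU/GP
U = 1.65·0.000125^(43/1000)·(1−e^(−0.04·65))/4.15 = 0.2501
IBU = (4.9/100)·77·0.2501·1000/20.7 = 45.5829
BU:GU = 45.5829/43

1.0601


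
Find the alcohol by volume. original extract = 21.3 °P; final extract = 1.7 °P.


SG = 259/(259 − P);  ABV = (OG − FG)·131.25
OG = 259/(259 − 21.3) = 1.0896
FG = 259/(259 − 1.7) = 1.0066
ABV = (1.0896 − 1.0066)·131.25

10.8940 % ABV


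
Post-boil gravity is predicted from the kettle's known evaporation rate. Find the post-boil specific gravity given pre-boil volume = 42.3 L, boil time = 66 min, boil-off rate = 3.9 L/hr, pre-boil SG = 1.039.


V_post = V_pre − rate·(t/60);  SG_post = 1 + (SG_pre−1)·V_pre/V_post
V_post = 42.3 − 3.9·(66/60) = 38.0100
SG_post = 1 + (1.039 − 1)·42.3/38.0100

1.0434


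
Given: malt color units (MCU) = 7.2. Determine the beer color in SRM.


SRM = 1.4922 · MCU^0.6859
SRM = 1.4922 · 7.2^0.6859

5.7792 SRM


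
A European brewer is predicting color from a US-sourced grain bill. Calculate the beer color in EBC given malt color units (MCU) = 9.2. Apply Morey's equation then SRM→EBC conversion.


SRM = 1.4922·MCU^0.6859;  EBC = SRM·1.97
SRM = 1.4922·9.2^0.6859 = 6.8374
EBC = 6.8374·1.97

13.4696 EBC


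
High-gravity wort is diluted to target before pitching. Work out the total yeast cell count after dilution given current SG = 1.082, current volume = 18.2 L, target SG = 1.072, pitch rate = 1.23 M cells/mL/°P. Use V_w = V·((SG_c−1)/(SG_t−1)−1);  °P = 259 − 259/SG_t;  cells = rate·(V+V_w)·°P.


V_w = 18.2·((1.082−1)/(1.072−1)−1) = 2.5278
V_final = 18.2 + 2.5278 = 20.7278
°P = 259 − 259/1.072 = 17.3955
cells = 1.23·20.7278·17.3955

443.5017 billion cells


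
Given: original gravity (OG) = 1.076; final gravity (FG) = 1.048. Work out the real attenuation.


AA = (OG−FG)/(OG−1)·100;  RA = AA·0.8192
AA = (1.076 − 1.048)/(1.076 − 1)·100 = 36.8421
RA = 36.8421·0.8192

30.1811 %


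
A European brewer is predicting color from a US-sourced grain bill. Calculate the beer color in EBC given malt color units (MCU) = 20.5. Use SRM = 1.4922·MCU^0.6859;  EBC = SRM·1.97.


SRM = 1.4922·20.5^0.6859 = 11.8457
EBC = 11.8457·1.97

23.3359 EBC


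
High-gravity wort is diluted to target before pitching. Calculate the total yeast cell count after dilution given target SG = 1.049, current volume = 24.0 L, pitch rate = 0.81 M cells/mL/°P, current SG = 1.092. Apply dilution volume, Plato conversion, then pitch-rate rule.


V_w = V·((SG_c−1)/(SG_t−1)−1);  °P = 259 − 259/SG_t;  cells = rate·(V+V_w)·°P
V_w = 24.0·((1.092−1)/(1.049−1)−1) = 21.0612
V_final = 24.0 + 21.0612 = 45.0612
°P = 259 − 259/1.049 = 12.0982
cells = 0.81·45.0612·12.0982

441.5790 billion cells


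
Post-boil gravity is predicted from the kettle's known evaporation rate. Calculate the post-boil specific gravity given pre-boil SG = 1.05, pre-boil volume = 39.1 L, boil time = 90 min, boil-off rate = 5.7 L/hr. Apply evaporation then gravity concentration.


V_post = V_pre − rate·(t/60);  SG_post = 1 + (SG_pre−1)·V_pre/V_post
V_post = 39.1 − 5.7·(90/60) = 30.5500
SG_post = 1 + (1.05 − 1)·39.1/30.5500

1.0640
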